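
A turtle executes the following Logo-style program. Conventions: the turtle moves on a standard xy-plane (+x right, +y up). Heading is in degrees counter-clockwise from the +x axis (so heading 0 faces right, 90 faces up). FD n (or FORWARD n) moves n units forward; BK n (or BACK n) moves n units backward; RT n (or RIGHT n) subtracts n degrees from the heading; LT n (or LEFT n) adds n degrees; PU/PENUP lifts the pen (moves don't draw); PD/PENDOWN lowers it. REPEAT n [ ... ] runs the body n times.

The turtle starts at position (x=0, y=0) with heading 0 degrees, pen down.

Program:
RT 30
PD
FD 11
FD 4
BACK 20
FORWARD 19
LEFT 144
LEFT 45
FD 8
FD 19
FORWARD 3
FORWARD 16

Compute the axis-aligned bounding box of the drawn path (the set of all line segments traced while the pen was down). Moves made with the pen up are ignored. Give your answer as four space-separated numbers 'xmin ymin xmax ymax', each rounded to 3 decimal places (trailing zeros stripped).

Answer: -30.82 -7.5 12.99 9.485

Derivation:
Executing turtle program step by step:
Start: pos=(0,0), heading=0, pen down
RT 30: heading 0 -> 330
PD: pen down
FD 11: (0,0) -> (9.526,-5.5) [heading=330, draw]
FD 4: (9.526,-5.5) -> (12.99,-7.5) [heading=330, draw]
BK 20: (12.99,-7.5) -> (-4.33,2.5) [heading=330, draw]
FD 19: (-4.33,2.5) -> (12.124,-7) [heading=330, draw]
LT 144: heading 330 -> 114
LT 45: heading 114 -> 159
FD 8: (12.124,-7) -> (4.656,-4.133) [heading=159, draw]
FD 19: (4.656,-4.133) -> (-13.082,2.676) [heading=159, draw]
FD 3: (-13.082,2.676) -> (-15.883,3.751) [heading=159, draw]
FD 16: (-15.883,3.751) -> (-30.82,9.485) [heading=159, draw]
Final: pos=(-30.82,9.485), heading=159, 8 segment(s) drawn

Segment endpoints: x in {-30.82, -15.883, -13.082, -4.33, 0, 4.656, 9.526, 12.124, 12.99}, y in {-7.5, -7, -5.5, -4.133, 0, 2.5, 2.676, 3.751, 9.485}
xmin=-30.82, ymin=-7.5, xmax=12.99, ymax=9.485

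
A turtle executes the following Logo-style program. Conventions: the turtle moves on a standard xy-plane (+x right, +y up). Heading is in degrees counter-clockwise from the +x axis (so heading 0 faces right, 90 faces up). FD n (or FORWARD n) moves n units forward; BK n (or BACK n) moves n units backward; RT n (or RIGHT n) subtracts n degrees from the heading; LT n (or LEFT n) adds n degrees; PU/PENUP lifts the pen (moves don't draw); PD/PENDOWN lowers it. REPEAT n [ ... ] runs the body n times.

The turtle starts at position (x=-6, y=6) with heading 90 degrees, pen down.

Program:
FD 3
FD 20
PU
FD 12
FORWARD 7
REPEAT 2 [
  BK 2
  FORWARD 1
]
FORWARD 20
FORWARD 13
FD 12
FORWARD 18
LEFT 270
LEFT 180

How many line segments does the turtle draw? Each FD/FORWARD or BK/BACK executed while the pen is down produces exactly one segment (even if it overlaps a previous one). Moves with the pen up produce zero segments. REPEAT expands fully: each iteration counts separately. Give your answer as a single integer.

Executing turtle program step by step:
Start: pos=(-6,6), heading=90, pen down
FD 3: (-6,6) -> (-6,9) [heading=90, draw]
FD 20: (-6,9) -> (-6,29) [heading=90, draw]
PU: pen up
FD 12: (-6,29) -> (-6,41) [heading=90, move]
FD 7: (-6,41) -> (-6,48) [heading=90, move]
REPEAT 2 [
  -- iteration 1/2 --
  BK 2: (-6,48) -> (-6,46) [heading=90, move]
  FD 1: (-6,46) -> (-6,47) [heading=90, move]
  -- iteration 2/2 --
  BK 2: (-6,47) -> (-6,45) [heading=90, move]
  FD 1: (-6,45) -> (-6,46) [heading=90, move]
]
FD 20: (-6,46) -> (-6,66) [heading=90, move]
FD 13: (-6,66) -> (-6,79) [heading=90, move]
FD 12: (-6,79) -> (-6,91) [heading=90, move]
FD 18: (-6,91) -> (-6,109) [heading=90, move]
LT 270: heading 90 -> 0
LT 180: heading 0 -> 180
Final: pos=(-6,109), heading=180, 2 segment(s) drawn
Segments drawn: 2

Answer: 2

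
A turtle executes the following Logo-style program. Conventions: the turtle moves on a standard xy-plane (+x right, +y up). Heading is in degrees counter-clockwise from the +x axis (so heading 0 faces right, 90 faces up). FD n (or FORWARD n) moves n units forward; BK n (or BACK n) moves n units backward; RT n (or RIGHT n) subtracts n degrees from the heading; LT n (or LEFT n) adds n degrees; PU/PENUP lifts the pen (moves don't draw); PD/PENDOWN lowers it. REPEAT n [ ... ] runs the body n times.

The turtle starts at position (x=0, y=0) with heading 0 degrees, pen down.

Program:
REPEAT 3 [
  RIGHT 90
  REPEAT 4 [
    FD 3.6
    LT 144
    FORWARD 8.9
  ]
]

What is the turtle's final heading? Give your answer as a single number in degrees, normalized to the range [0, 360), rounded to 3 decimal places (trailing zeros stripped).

Answer: 18

Derivation:
Executing turtle program step by step:
Start: pos=(0,0), heading=0, pen down
REPEAT 3 [
  -- iteration 1/3 --
  RT 90: heading 0 -> 270
  REPEAT 4 [
    -- iteration 1/4 --
    FD 3.6: (0,0) -> (0,-3.6) [heading=270, draw]
    LT 144: heading 270 -> 54
    FD 8.9: (0,-3.6) -> (5.231,3.6) [heading=54, draw]
    -- iteration 2/4 --
    FD 3.6: (5.231,3.6) -> (7.347,6.513) [heading=54, draw]
    LT 144: heading 54 -> 198
    FD 8.9: (7.347,6.513) -> (-1.117,3.762) [heading=198, draw]
    -- iteration 3/4 --
    FD 3.6: (-1.117,3.762) -> (-4.541,2.65) [heading=198, draw]
    LT 144: heading 198 -> 342
    FD 8.9: (-4.541,2.65) -> (3.924,-0.1) [heading=342, draw]
    -- iteration 4/4 --
    FD 3.6: (3.924,-0.1) -> (7.347,-1.213) [heading=342, draw]
    LT 144: heading 342 -> 126
    FD 8.9: (7.347,-1.213) -> (2.116,5.988) [heading=126, draw]
  ]
  -- iteration 2/3 --
  RT 90: heading 126 -> 36
  REPEAT 4 [
    -- iteration 1/4 --
    FD 3.6: (2.116,5.988) -> (5.028,8.104) [heading=36, draw]
    LT 144: heading 36 -> 180
    FD 8.9: (5.028,8.104) -> (-3.872,8.104) [heading=180, draw]
    -- iteration 2/4 --
    FD 3.6: (-3.872,8.104) -> (-7.472,8.104) [heading=180, draw]
    LT 144: heading 180 -> 324
    FD 8.9: (-7.472,8.104) -> (-0.271,2.872) [heading=324, draw]
    -- iteration 3/4 --
    FD 3.6: (-0.271,2.872) -> (2.641,0.756) [heading=324, draw]
    LT 144: heading 324 -> 108
    FD 8.9: (2.641,0.756) -> (-0.109,9.221) [heading=108, draw]
    -- iteration 4/4 --
    FD 3.6: (-0.109,9.221) -> (-1.222,12.644) [heading=108, draw]
    LT 144: heading 108 -> 252
    FD 8.9: (-1.222,12.644) -> (-3.972,4.18) [heading=252, draw]
  ]
  -- iteration 3/3 --
  RT 90: heading 252 -> 162
  REPEAT 4 [
    -- iteration 1/4 --
    FD 3.6: (-3.972,4.18) -> (-7.396,5.293) [heading=162, draw]
    LT 144: heading 162 -> 306
    FD 8.9: (-7.396,5.293) -> (-2.164,-1.908) [heading=306, draw]
    -- iteration 2/4 --
    FD 3.6: (-2.164,-1.908) -> (-0.048,-4.82) [heading=306, draw]
    LT 144: heading 306 -> 90
    FD 8.9: (-0.048,-4.82) -> (-0.048,4.08) [heading=90, draw]
    -- iteration 3/4 --
    FD 3.6: (-0.048,4.08) -> (-0.048,7.68) [heading=90, draw]
    LT 144: heading 90 -> 234
    FD 8.9: (-0.048,7.68) -> (-5.28,0.48) [heading=234, draw]
    -- iteration 4/4 --
    FD 3.6: (-5.28,0.48) -> (-7.396,-2.433) [heading=234, draw]
    LT 144: heading 234 -> 18
    FD 8.9: (-7.396,-2.433) -> (1.069,0.317) [heading=18, draw]
  ]
]
Final: pos=(1.069,0.317), heading=18, 24 segment(s) drawn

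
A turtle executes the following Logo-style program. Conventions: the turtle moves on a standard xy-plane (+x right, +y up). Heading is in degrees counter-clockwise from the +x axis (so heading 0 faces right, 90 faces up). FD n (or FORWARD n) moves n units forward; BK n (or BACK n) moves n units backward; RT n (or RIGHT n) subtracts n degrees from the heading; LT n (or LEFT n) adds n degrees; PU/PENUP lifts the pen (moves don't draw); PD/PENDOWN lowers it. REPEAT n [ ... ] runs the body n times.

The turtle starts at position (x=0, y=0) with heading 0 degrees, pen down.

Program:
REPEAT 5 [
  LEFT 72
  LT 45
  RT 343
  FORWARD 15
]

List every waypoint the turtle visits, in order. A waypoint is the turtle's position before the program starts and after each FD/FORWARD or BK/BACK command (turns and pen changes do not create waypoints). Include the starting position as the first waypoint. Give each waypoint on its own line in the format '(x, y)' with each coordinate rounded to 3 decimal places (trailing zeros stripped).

Executing turtle program step by step:
Start: pos=(0,0), heading=0, pen down
REPEAT 5 [
  -- iteration 1/5 --
  LT 72: heading 0 -> 72
  LT 45: heading 72 -> 117
  RT 343: heading 117 -> 134
  FD 15: (0,0) -> (-10.42,10.79) [heading=134, draw]
  -- iteration 2/5 --
  LT 72: heading 134 -> 206
  LT 45: heading 206 -> 251
  RT 343: heading 251 -> 268
  FD 15: (-10.42,10.79) -> (-10.943,-4.201) [heading=268, draw]
  -- iteration 3/5 --
  LT 72: heading 268 -> 340
  LT 45: heading 340 -> 25
  RT 343: heading 25 -> 42
  FD 15: (-10.943,-4.201) -> (0.204,5.836) [heading=42, draw]
  -- iteration 4/5 --
  LT 72: heading 42 -> 114
  LT 45: heading 114 -> 159
  RT 343: heading 159 -> 176
  FD 15: (0.204,5.836) -> (-14.76,6.883) [heading=176, draw]
  -- iteration 5/5 --
  LT 72: heading 176 -> 248
  LT 45: heading 248 -> 293
  RT 343: heading 293 -> 310
  FD 15: (-14.76,6.883) -> (-5.118,-4.608) [heading=310, draw]
]
Final: pos=(-5.118,-4.608), heading=310, 5 segment(s) drawn
Waypoints (6 total):
(0, 0)
(-10.42, 10.79)
(-10.943, -4.201)
(0.204, 5.836)
(-14.76, 6.883)
(-5.118, -4.608)

Answer: (0, 0)
(-10.42, 10.79)
(-10.943, -4.201)
(0.204, 5.836)
(-14.76, 6.883)
(-5.118, -4.608)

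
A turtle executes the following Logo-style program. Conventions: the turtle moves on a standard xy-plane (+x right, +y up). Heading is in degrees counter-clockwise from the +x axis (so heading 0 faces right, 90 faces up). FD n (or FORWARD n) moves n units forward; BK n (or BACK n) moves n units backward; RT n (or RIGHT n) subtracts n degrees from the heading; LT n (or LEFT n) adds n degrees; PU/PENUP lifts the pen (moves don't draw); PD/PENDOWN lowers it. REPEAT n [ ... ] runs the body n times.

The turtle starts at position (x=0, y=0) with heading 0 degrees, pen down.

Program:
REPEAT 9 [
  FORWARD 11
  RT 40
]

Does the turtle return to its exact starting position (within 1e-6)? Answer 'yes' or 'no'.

Executing turtle program step by step:
Start: pos=(0,0), heading=0, pen down
REPEAT 9 [
  -- iteration 1/9 --
  FD 11: (0,0) -> (11,0) [heading=0, draw]
  RT 40: heading 0 -> 320
  -- iteration 2/9 --
  FD 11: (11,0) -> (19.426,-7.071) [heading=320, draw]
  RT 40: heading 320 -> 280
  -- iteration 3/9 --
  FD 11: (19.426,-7.071) -> (21.337,-17.904) [heading=280, draw]
  RT 40: heading 280 -> 240
  -- iteration 4/9 --
  FD 11: (21.337,-17.904) -> (15.837,-27.43) [heading=240, draw]
  RT 40: heading 240 -> 200
  -- iteration 5/9 --
  FD 11: (15.837,-27.43) -> (5.5,-31.192) [heading=200, draw]
  RT 40: heading 200 -> 160
  -- iteration 6/9 --
  FD 11: (5.5,-31.192) -> (-4.837,-27.43) [heading=160, draw]
  RT 40: heading 160 -> 120
  -- iteration 7/9 --
  FD 11: (-4.837,-27.43) -> (-10.337,-17.904) [heading=120, draw]
  RT 40: heading 120 -> 80
  -- iteration 8/9 --
  FD 11: (-10.337,-17.904) -> (-8.426,-7.071) [heading=80, draw]
  RT 40: heading 80 -> 40
  -- iteration 9/9 --
  FD 11: (-8.426,-7.071) -> (0,0) [heading=40, draw]
  RT 40: heading 40 -> 0
]
Final: pos=(0,0), heading=0, 9 segment(s) drawn

Start position: (0, 0)
Final position: (0, 0)
Distance = 0; < 1e-6 -> CLOSED

Answer: yes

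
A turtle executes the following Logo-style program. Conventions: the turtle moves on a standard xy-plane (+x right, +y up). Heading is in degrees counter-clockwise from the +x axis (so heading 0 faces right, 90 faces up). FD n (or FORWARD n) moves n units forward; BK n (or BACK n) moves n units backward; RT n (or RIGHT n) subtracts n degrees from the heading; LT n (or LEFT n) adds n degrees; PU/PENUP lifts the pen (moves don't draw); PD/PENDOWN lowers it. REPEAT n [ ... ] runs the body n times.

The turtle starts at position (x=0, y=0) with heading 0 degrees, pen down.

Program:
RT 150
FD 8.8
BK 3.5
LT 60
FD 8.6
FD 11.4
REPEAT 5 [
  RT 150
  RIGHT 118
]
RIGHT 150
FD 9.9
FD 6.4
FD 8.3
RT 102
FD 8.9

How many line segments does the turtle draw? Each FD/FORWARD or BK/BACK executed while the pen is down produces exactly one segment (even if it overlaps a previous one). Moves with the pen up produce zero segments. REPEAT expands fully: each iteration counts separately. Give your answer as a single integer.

Answer: 8

Derivation:
Executing turtle program step by step:
Start: pos=(0,0), heading=0, pen down
RT 150: heading 0 -> 210
FD 8.8: (0,0) -> (-7.621,-4.4) [heading=210, draw]
BK 3.5: (-7.621,-4.4) -> (-4.59,-2.65) [heading=210, draw]
LT 60: heading 210 -> 270
FD 8.6: (-4.59,-2.65) -> (-4.59,-11.25) [heading=270, draw]
FD 11.4: (-4.59,-11.25) -> (-4.59,-22.65) [heading=270, draw]
REPEAT 5 [
  -- iteration 1/5 --
  RT 150: heading 270 -> 120
  RT 118: heading 120 -> 2
  -- iteration 2/5 --
  RT 150: heading 2 -> 212
  RT 118: heading 212 -> 94
  -- iteration 3/5 --
  RT 150: heading 94 -> 304
  RT 118: heading 304 -> 186
  -- iteration 4/5 --
  RT 150: heading 186 -> 36
  RT 118: heading 36 -> 278
  -- iteration 5/5 --
  RT 150: heading 278 -> 128
  RT 118: heading 128 -> 10
]
RT 150: heading 10 -> 220
FD 9.9: (-4.59,-22.65) -> (-12.174,-29.014) [heading=220, draw]
FD 6.4: (-12.174,-29.014) -> (-17.076,-33.127) [heading=220, draw]
FD 8.3: (-17.076,-33.127) -> (-23.435,-38.463) [heading=220, draw]
RT 102: heading 220 -> 118
FD 8.9: (-23.435,-38.463) -> (-27.613,-30.604) [heading=118, draw]
Final: pos=(-27.613,-30.604), heading=118, 8 segment(s) drawn
Segments drawn: 8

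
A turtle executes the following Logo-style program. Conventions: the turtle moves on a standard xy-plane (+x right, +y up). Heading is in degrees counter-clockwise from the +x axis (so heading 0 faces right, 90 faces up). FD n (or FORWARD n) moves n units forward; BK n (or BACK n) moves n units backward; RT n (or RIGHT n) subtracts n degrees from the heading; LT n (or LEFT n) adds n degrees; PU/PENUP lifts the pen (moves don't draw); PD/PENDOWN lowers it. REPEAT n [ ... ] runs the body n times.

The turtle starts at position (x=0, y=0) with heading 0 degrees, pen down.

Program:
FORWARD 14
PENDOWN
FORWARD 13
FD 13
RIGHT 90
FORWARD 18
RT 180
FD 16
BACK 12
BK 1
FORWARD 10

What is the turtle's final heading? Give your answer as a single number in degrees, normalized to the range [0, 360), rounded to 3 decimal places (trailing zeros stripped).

Answer: 90

Derivation:
Executing turtle program step by step:
Start: pos=(0,0), heading=0, pen down
FD 14: (0,0) -> (14,0) [heading=0, draw]
PD: pen down
FD 13: (14,0) -> (27,0) [heading=0, draw]
FD 13: (27,0) -> (40,0) [heading=0, draw]
RT 90: heading 0 -> 270
FD 18: (40,0) -> (40,-18) [heading=270, draw]
RT 180: heading 270 -> 90
FD 16: (40,-18) -> (40,-2) [heading=90, draw]
BK 12: (40,-2) -> (40,-14) [heading=90, draw]
BK 1: (40,-14) -> (40,-15) [heading=90, draw]
FD 10: (40,-15) -> (40,-5) [heading=90, draw]
Final: pos=(40,-5), heading=90, 8 segment(s) drawn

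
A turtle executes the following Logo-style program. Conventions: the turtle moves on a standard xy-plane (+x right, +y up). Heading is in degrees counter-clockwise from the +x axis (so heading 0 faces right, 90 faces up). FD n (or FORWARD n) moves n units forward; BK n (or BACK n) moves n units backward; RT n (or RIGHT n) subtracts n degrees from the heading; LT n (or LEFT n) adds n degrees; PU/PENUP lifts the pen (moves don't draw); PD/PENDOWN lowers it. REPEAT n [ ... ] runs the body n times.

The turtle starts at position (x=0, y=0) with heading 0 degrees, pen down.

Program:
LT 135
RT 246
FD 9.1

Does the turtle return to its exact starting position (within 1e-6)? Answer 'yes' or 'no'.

Answer: no

Derivation:
Executing turtle program step by step:
Start: pos=(0,0), heading=0, pen down
LT 135: heading 0 -> 135
RT 246: heading 135 -> 249
FD 9.1: (0,0) -> (-3.261,-8.496) [heading=249, draw]
Final: pos=(-3.261,-8.496), heading=249, 1 segment(s) drawn

Start position: (0, 0)
Final position: (-3.261, -8.496)
Distance = 9.1; >= 1e-6 -> NOT closed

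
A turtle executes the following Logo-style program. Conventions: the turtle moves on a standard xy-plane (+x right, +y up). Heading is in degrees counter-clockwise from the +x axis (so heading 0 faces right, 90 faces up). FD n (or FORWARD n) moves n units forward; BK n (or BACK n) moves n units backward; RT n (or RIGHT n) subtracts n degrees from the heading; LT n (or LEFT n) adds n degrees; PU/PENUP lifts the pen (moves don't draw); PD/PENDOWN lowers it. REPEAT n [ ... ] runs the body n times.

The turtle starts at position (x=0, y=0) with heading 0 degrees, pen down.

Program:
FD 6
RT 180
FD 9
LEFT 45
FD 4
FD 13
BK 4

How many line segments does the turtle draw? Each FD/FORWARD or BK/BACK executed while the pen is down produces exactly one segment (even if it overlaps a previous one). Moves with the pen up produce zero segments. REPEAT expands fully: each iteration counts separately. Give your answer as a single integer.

Executing turtle program step by step:
Start: pos=(0,0), heading=0, pen down
FD 6: (0,0) -> (6,0) [heading=0, draw]
RT 180: heading 0 -> 180
FD 9: (6,0) -> (-3,0) [heading=180, draw]
LT 45: heading 180 -> 225
FD 4: (-3,0) -> (-5.828,-2.828) [heading=225, draw]
FD 13: (-5.828,-2.828) -> (-15.021,-12.021) [heading=225, draw]
BK 4: (-15.021,-12.021) -> (-12.192,-9.192) [heading=225, draw]
Final: pos=(-12.192,-9.192), heading=225, 5 segment(s) drawn
Segments drawn: 5

Answer: 5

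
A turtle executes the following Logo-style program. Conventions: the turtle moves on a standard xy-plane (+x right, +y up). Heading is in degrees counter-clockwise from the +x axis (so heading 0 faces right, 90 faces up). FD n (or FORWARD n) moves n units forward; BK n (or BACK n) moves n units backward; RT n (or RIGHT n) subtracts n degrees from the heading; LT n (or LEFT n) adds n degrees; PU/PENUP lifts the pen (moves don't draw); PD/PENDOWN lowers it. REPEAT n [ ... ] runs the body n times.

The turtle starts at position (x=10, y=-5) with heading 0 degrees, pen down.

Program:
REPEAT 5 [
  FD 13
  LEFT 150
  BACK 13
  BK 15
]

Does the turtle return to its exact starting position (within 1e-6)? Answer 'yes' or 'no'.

Executing turtle program step by step:
Start: pos=(10,-5), heading=0, pen down
REPEAT 5 [
  -- iteration 1/5 --
  FD 13: (10,-5) -> (23,-5) [heading=0, draw]
  LT 150: heading 0 -> 150
  BK 13: (23,-5) -> (34.258,-11.5) [heading=150, draw]
  BK 15: (34.258,-11.5) -> (47.249,-19) [heading=150, draw]
  -- iteration 2/5 --
  FD 13: (47.249,-19) -> (35.99,-12.5) [heading=150, draw]
  LT 150: heading 150 -> 300
  BK 13: (35.99,-12.5) -> (29.49,-1.242) [heading=300, draw]
  BK 15: (29.49,-1.242) -> (21.99,11.749) [heading=300, draw]
  -- iteration 3/5 --
  FD 13: (21.99,11.749) -> (28.49,0.49) [heading=300, draw]
  LT 150: heading 300 -> 90
  BK 13: (28.49,0.49) -> (28.49,-12.51) [heading=90, draw]
  BK 15: (28.49,-12.51) -> (28.49,-27.51) [heading=90, draw]
  -- iteration 4/5 --
  FD 13: (28.49,-27.51) -> (28.49,-14.51) [heading=90, draw]
  LT 150: heading 90 -> 240
  BK 13: (28.49,-14.51) -> (34.99,-3.251) [heading=240, draw]
  BK 15: (34.99,-3.251) -> (42.49,9.739) [heading=240, draw]
  -- iteration 5/5 --
  FD 13: (42.49,9.739) -> (35.99,-1.519) [heading=240, draw]
  LT 150: heading 240 -> 30
  BK 13: (35.99,-1.519) -> (24.732,-8.019) [heading=30, draw]
  BK 15: (24.732,-8.019) -> (11.742,-15.519) [heading=30, draw]
]
Final: pos=(11.742,-15.519), heading=30, 15 segment(s) drawn

Start position: (10, -5)
Final position: (11.742, -15.519)
Distance = 10.662; >= 1e-6 -> NOT closed

Answer: no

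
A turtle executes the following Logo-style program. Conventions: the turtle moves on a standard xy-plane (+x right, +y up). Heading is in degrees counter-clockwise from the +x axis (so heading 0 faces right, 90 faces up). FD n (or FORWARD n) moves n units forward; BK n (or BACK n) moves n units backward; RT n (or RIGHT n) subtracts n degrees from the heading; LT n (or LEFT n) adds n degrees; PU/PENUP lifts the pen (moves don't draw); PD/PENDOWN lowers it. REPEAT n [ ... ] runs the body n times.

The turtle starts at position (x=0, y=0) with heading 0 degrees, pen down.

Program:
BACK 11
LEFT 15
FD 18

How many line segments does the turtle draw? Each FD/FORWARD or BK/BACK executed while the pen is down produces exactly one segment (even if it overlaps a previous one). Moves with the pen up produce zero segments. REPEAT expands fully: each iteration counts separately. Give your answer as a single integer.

Executing turtle program step by step:
Start: pos=(0,0), heading=0, pen down
BK 11: (0,0) -> (-11,0) [heading=0, draw]
LT 15: heading 0 -> 15
FD 18: (-11,0) -> (6.387,4.659) [heading=15, draw]
Final: pos=(6.387,4.659), heading=15, 2 segment(s) drawn
Segments drawn: 2

Answer: 2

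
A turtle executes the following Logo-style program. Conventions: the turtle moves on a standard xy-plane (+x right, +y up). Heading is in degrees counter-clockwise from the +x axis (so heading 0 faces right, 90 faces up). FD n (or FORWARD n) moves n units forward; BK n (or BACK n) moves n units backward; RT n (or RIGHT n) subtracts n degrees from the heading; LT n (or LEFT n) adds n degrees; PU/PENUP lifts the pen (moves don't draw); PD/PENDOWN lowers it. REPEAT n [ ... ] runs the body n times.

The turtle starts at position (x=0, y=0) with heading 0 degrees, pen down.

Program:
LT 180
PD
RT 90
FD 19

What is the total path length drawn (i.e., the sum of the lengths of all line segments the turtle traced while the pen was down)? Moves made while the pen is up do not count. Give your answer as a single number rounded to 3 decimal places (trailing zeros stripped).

Executing turtle program step by step:
Start: pos=(0,0), heading=0, pen down
LT 180: heading 0 -> 180
PD: pen down
RT 90: heading 180 -> 90
FD 19: (0,0) -> (0,19) [heading=90, draw]
Final: pos=(0,19), heading=90, 1 segment(s) drawn

Segment lengths:
  seg 1: (0,0) -> (0,19), length = 19
Total = 19

Answer: 19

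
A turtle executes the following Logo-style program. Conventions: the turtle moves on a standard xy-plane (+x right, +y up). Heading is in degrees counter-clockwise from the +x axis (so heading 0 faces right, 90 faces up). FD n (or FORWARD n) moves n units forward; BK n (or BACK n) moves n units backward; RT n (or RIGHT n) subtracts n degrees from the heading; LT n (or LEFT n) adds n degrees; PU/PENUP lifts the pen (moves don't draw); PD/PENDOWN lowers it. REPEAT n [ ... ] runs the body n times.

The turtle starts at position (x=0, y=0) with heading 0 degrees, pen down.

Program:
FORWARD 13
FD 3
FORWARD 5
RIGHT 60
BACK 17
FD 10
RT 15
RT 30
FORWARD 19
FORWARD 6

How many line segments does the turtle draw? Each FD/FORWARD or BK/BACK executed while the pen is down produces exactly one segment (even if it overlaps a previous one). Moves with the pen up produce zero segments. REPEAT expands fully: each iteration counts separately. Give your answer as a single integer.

Executing turtle program step by step:
Start: pos=(0,0), heading=0, pen down
FD 13: (0,0) -> (13,0) [heading=0, draw]
FD 3: (13,0) -> (16,0) [heading=0, draw]
FD 5: (16,0) -> (21,0) [heading=0, draw]
RT 60: heading 0 -> 300
BK 17: (21,0) -> (12.5,14.722) [heading=300, draw]
FD 10: (12.5,14.722) -> (17.5,6.062) [heading=300, draw]
RT 15: heading 300 -> 285
RT 30: heading 285 -> 255
FD 19: (17.5,6.062) -> (12.582,-12.29) [heading=255, draw]
FD 6: (12.582,-12.29) -> (11.03,-18.086) [heading=255, draw]
Final: pos=(11.03,-18.086), heading=255, 7 segment(s) drawn
Segments drawn: 7

Answer: 7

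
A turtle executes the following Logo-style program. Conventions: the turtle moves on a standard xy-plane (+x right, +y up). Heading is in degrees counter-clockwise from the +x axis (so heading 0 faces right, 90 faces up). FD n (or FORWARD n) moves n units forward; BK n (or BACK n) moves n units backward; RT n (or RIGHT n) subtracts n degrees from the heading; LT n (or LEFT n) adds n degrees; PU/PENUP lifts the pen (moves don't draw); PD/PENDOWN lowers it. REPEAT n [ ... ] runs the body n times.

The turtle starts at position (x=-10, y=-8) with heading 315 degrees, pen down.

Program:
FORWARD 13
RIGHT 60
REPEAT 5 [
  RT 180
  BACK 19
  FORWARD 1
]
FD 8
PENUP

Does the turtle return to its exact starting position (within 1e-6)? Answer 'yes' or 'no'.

Executing turtle program step by step:
Start: pos=(-10,-8), heading=315, pen down
FD 13: (-10,-8) -> (-0.808,-17.192) [heading=315, draw]
RT 60: heading 315 -> 255
REPEAT 5 [
  -- iteration 1/5 --
  RT 180: heading 255 -> 75
  BK 19: (-0.808,-17.192) -> (-5.725,-35.545) [heading=75, draw]
  FD 1: (-5.725,-35.545) -> (-5.466,-34.579) [heading=75, draw]
  -- iteration 2/5 --
  RT 180: heading 75 -> 255
  BK 19: (-5.466,-34.579) -> (-0.549,-16.226) [heading=255, draw]
  FD 1: (-0.549,-16.226) -> (-0.808,-17.192) [heading=255, draw]
  -- iteration 3/5 --
  RT 180: heading 255 -> 75
  BK 19: (-0.808,-17.192) -> (-5.725,-35.545) [heading=75, draw]
  FD 1: (-5.725,-35.545) -> (-5.466,-34.579) [heading=75, draw]
  -- iteration 4/5 --
  RT 180: heading 75 -> 255
  BK 19: (-5.466,-34.579) -> (-0.549,-16.226) [heading=255, draw]
  FD 1: (-0.549,-16.226) -> (-0.808,-17.192) [heading=255, draw]
  -- iteration 5/5 --
  RT 180: heading 255 -> 75
  BK 19: (-0.808,-17.192) -> (-5.725,-35.545) [heading=75, draw]
  FD 1: (-5.725,-35.545) -> (-5.466,-34.579) [heading=75, draw]
]
FD 8: (-5.466,-34.579) -> (-3.396,-26.852) [heading=75, draw]
PU: pen up
Final: pos=(-3.396,-26.852), heading=75, 12 segment(s) drawn

Start position: (-10, -8)
Final position: (-3.396, -26.852)
Distance = 19.975; >= 1e-6 -> NOT closed

Answer: no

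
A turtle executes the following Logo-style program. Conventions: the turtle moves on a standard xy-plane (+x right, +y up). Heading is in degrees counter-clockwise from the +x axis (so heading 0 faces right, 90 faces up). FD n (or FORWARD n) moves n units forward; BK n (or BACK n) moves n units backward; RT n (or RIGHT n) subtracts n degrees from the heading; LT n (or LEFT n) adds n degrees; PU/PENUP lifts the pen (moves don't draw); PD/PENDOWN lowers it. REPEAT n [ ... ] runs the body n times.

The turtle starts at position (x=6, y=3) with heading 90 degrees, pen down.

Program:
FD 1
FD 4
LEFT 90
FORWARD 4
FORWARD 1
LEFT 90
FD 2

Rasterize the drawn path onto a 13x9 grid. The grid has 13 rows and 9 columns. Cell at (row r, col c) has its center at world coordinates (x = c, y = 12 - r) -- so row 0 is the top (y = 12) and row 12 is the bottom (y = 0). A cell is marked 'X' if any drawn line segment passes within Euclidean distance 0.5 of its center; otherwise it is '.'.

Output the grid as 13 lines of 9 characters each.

Answer: .........
.........
.........
.........
.XXXXXX..
.X....X..
.X....X..
......X..
......X..
......X..
.........
.........
.........

Derivation:
Segment 0: (6,3) -> (6,4)
Segment 1: (6,4) -> (6,8)
Segment 2: (6,8) -> (2,8)
Segment 3: (2,8) -> (1,8)
Segment 4: (1,8) -> (1,6)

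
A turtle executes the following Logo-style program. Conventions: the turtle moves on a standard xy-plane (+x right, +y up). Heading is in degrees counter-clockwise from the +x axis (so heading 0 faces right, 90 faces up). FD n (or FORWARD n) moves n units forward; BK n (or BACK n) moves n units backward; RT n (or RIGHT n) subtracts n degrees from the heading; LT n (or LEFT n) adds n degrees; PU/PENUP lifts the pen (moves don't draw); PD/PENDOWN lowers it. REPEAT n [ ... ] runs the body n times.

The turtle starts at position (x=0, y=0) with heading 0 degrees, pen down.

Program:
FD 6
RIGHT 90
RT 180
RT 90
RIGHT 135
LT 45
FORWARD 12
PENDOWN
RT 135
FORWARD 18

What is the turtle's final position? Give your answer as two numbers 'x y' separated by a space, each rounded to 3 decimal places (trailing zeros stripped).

Executing turtle program step by step:
Start: pos=(0,0), heading=0, pen down
FD 6: (0,0) -> (6,0) [heading=0, draw]
RT 90: heading 0 -> 270
RT 180: heading 270 -> 90
RT 90: heading 90 -> 0
RT 135: heading 0 -> 225
LT 45: heading 225 -> 270
FD 12: (6,0) -> (6,-12) [heading=270, draw]
PD: pen down
RT 135: heading 270 -> 135
FD 18: (6,-12) -> (-6.728,0.728) [heading=135, draw]
Final: pos=(-6.728,0.728), heading=135, 3 segment(s) drawn

Answer: -6.728 0.728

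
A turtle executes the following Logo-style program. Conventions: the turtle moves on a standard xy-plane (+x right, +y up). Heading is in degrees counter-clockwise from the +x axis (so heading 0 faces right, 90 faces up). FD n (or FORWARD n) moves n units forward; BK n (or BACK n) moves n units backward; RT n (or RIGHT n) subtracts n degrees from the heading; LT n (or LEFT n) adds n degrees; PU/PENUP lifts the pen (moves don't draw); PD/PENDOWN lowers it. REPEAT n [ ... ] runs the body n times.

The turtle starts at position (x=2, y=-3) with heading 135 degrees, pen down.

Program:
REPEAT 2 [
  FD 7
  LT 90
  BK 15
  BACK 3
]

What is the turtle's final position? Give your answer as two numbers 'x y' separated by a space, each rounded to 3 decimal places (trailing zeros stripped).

Answer: -7.899 22.456

Derivation:
Executing turtle program step by step:
Start: pos=(2,-3), heading=135, pen down
REPEAT 2 [
  -- iteration 1/2 --
  FD 7: (2,-3) -> (-2.95,1.95) [heading=135, draw]
  LT 90: heading 135 -> 225
  BK 15: (-2.95,1.95) -> (7.657,12.556) [heading=225, draw]
  BK 3: (7.657,12.556) -> (9.778,14.678) [heading=225, draw]
  -- iteration 2/2 --
  FD 7: (9.778,14.678) -> (4.828,9.728) [heading=225, draw]
  LT 90: heading 225 -> 315
  BK 15: (4.828,9.728) -> (-5.778,20.335) [heading=315, draw]
  BK 3: (-5.778,20.335) -> (-7.899,22.456) [heading=315, draw]
]
Final: pos=(-7.899,22.456), heading=315, 6 segment(s) drawn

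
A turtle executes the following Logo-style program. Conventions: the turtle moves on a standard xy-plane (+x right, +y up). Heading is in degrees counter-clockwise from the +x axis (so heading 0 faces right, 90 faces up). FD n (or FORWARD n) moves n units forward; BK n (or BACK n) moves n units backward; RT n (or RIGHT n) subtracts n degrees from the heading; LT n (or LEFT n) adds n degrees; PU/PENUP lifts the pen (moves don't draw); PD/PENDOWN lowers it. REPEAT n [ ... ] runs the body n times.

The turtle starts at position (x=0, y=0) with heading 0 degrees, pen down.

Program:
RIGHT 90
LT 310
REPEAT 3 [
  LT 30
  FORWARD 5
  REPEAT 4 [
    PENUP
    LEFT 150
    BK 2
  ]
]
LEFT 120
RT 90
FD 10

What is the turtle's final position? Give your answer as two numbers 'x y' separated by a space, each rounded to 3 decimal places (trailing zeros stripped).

Answer: 2.912 -1.554

Derivation:
Executing turtle program step by step:
Start: pos=(0,0), heading=0, pen down
RT 90: heading 0 -> 270
LT 310: heading 270 -> 220
REPEAT 3 [
  -- iteration 1/3 --
  LT 30: heading 220 -> 250
  FD 5: (0,0) -> (-1.71,-4.698) [heading=250, draw]
  REPEAT 4 [
    -- iteration 1/4 --
    PU: pen up
    LT 150: heading 250 -> 40
    BK 2: (-1.71,-4.698) -> (-3.242,-5.984) [heading=40, move]
    -- iteration 2/4 --
    PU: pen up
    LT 150: heading 40 -> 190
    BK 2: (-3.242,-5.984) -> (-1.273,-5.637) [heading=190, move]
    -- iteration 3/4 --
    PU: pen up
    LT 150: heading 190 -> 340
    BK 2: (-1.273,-5.637) -> (-3.152,-4.953) [heading=340, move]
    -- iteration 4/4 --
    PU: pen up
    LT 150: heading 340 -> 130
    BK 2: (-3.152,-4.953) -> (-1.866,-6.485) [heading=130, move]
  ]
  -- iteration 2/3 --
  LT 30: heading 130 -> 160
  FD 5: (-1.866,-6.485) -> (-6.565,-4.775) [heading=160, move]
  REPEAT 4 [
    -- iteration 1/4 --
    PU: pen up
    LT 150: heading 160 -> 310
    BK 2: (-6.565,-4.775) -> (-7.85,-3.243) [heading=310, move]
    -- iteration 2/4 --
    PU: pen up
    LT 150: heading 310 -> 100
    BK 2: (-7.85,-3.243) -> (-7.503,-5.212) [heading=100, move]
    -- iteration 3/4 --
    PU: pen up
    LT 150: heading 100 -> 250
    BK 2: (-7.503,-5.212) -> (-6.819,-3.333) [heading=250, move]
    -- iteration 4/4 --
    PU: pen up
    LT 150: heading 250 -> 40
    BK 2: (-6.819,-3.333) -> (-8.351,-4.618) [heading=40, move]
  ]
  -- iteration 3/3 --
  LT 30: heading 40 -> 70
  FD 5: (-8.351,-4.618) -> (-6.641,0.08) [heading=70, move]
  REPEAT 4 [
    -- iteration 1/4 --
    PU: pen up
    LT 150: heading 70 -> 220
    BK 2: (-6.641,0.08) -> (-5.109,1.366) [heading=220, move]
    -- iteration 2/4 --
    PU: pen up
    LT 150: heading 220 -> 10
    BK 2: (-5.109,1.366) -> (-7.079,1.018) [heading=10, move]
    -- iteration 3/4 --
    PU: pen up
    LT 150: heading 10 -> 160
    BK 2: (-7.079,1.018) -> (-5.199,0.334) [heading=160, move]
    -- iteration 4/4 --
    PU: pen up
    LT 150: heading 160 -> 310
    BK 2: (-5.199,0.334) -> (-6.485,1.866) [heading=310, move]
  ]
]
LT 120: heading 310 -> 70
RT 90: heading 70 -> 340
FD 10: (-6.485,1.866) -> (2.912,-1.554) [heading=340, move]
Final: pos=(2.912,-1.554), heading=340, 1 segment(s) drawn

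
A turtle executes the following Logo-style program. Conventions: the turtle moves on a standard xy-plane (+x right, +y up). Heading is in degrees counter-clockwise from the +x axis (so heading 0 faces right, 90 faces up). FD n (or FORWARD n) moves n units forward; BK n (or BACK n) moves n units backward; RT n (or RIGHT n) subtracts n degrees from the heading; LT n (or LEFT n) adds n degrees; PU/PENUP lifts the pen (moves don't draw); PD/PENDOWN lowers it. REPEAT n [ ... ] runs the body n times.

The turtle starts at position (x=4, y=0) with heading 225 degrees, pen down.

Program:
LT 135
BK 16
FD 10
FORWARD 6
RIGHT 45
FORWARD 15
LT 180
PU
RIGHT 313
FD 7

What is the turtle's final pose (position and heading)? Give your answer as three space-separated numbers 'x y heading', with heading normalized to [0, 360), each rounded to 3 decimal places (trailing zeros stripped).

Executing turtle program step by step:
Start: pos=(4,0), heading=225, pen down
LT 135: heading 225 -> 0
BK 16: (4,0) -> (-12,0) [heading=0, draw]
FD 10: (-12,0) -> (-2,0) [heading=0, draw]
FD 6: (-2,0) -> (4,0) [heading=0, draw]
RT 45: heading 0 -> 315
FD 15: (4,0) -> (14.607,-10.607) [heading=315, draw]
LT 180: heading 315 -> 135
PU: pen up
RT 313: heading 135 -> 182
FD 7: (14.607,-10.607) -> (7.611,-10.851) [heading=182, move]
Final: pos=(7.611,-10.851), heading=182, 4 segment(s) drawn

Answer: 7.611 -10.851 182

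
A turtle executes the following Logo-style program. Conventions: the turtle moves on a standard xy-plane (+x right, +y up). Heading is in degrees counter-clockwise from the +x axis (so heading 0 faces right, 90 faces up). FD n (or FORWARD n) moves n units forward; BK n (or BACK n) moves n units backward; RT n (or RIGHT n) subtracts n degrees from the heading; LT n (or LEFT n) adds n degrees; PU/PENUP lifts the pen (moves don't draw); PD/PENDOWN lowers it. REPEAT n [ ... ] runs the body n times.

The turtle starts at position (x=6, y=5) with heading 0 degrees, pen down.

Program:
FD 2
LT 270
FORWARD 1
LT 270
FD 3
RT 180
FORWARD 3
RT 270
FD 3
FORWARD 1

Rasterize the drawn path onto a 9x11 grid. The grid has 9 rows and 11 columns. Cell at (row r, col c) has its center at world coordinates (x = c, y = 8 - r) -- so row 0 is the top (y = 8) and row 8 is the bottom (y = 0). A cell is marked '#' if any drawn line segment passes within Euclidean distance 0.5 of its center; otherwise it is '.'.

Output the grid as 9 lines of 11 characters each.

Segment 0: (6,5) -> (8,5)
Segment 1: (8,5) -> (8,4)
Segment 2: (8,4) -> (5,4)
Segment 3: (5,4) -> (8,4)
Segment 4: (8,4) -> (8,7)
Segment 5: (8,7) -> (8,8)

Answer: ........#..
........#..
........#..
......###..
.....####..
...........
...........
...........
...........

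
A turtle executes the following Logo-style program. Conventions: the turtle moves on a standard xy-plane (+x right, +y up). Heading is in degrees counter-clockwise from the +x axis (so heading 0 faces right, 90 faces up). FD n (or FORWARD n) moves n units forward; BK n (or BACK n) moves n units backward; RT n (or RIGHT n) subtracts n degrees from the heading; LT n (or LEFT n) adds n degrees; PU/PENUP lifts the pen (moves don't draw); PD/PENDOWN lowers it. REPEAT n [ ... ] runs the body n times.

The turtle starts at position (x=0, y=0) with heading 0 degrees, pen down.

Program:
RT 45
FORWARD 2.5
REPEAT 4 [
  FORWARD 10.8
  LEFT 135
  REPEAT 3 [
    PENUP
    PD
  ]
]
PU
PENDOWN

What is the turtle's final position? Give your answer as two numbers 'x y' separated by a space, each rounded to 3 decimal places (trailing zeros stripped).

Answer: 12.568 -6.241

Derivation:
Executing turtle program step by step:
Start: pos=(0,0), heading=0, pen down
RT 45: heading 0 -> 315
FD 2.5: (0,0) -> (1.768,-1.768) [heading=315, draw]
REPEAT 4 [
  -- iteration 1/4 --
  FD 10.8: (1.768,-1.768) -> (9.405,-9.405) [heading=315, draw]
  LT 135: heading 315 -> 90
  REPEAT 3 [
    -- iteration 1/3 --
    PU: pen up
    PD: pen down
    -- iteration 2/3 --
    PU: pen up
    PD: pen down
    -- iteration 3/3 --
    PU: pen up
    PD: pen down
  ]
  -- iteration 2/4 --
  FD 10.8: (9.405,-9.405) -> (9.405,1.395) [heading=90, draw]
  LT 135: heading 90 -> 225
  REPEAT 3 [
    -- iteration 1/3 --
    PU: pen up
    PD: pen down
    -- iteration 2/3 --
    PU: pen up
    PD: pen down
    -- iteration 3/3 --
    PU: pen up
    PD: pen down
  ]
  -- iteration 3/4 --
  FD 10.8: (9.405,1.395) -> (1.768,-6.241) [heading=225, draw]
  LT 135: heading 225 -> 0
  REPEAT 3 [
    -- iteration 1/3 --
    PU: pen up
    PD: pen down
    -- iteration 2/3 --
    PU: pen up
    PD: pen down
    -- iteration 3/3 --
    PU: pen up
    PD: pen down
  ]
  -- iteration 4/4 --
  FD 10.8: (1.768,-6.241) -> (12.568,-6.241) [heading=0, draw]
  LT 135: heading 0 -> 135
  REPEAT 3 [
    -- iteration 1/3 --
    PU: pen up
    PD: pen down
    -- iteration 2/3 --
    PU: pen up
    PD: pen down
    -- iteration 3/3 --
    PU: pen up
    PD: pen down
  ]
]
PU: pen up
PD: pen down
Final: pos=(12.568,-6.241), heading=135, 5 segment(s) drawn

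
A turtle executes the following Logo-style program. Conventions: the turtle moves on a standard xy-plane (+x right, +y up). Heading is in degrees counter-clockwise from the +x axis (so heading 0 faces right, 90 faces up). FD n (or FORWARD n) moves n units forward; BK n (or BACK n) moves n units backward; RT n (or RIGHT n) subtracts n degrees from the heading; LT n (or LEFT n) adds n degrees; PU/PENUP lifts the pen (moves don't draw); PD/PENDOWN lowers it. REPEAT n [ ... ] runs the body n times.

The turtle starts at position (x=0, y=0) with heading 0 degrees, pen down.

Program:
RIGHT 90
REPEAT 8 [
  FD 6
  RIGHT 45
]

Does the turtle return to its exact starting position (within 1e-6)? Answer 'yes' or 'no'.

Answer: yes

Derivation:
Executing turtle program step by step:
Start: pos=(0,0), heading=0, pen down
RT 90: heading 0 -> 270
REPEAT 8 [
  -- iteration 1/8 --
  FD 6: (0,0) -> (0,-6) [heading=270, draw]
  RT 45: heading 270 -> 225
  -- iteration 2/8 --
  FD 6: (0,-6) -> (-4.243,-10.243) [heading=225, draw]
  RT 45: heading 225 -> 180
  -- iteration 3/8 --
  FD 6: (-4.243,-10.243) -> (-10.243,-10.243) [heading=180, draw]
  RT 45: heading 180 -> 135
  -- iteration 4/8 --
  FD 6: (-10.243,-10.243) -> (-14.485,-6) [heading=135, draw]
  RT 45: heading 135 -> 90
  -- iteration 5/8 --
  FD 6: (-14.485,-6) -> (-14.485,0) [heading=90, draw]
  RT 45: heading 90 -> 45
  -- iteration 6/8 --
  FD 6: (-14.485,0) -> (-10.243,4.243) [heading=45, draw]
  RT 45: heading 45 -> 0
  -- iteration 7/8 --
  FD 6: (-10.243,4.243) -> (-4.243,4.243) [heading=0, draw]
  RT 45: heading 0 -> 315
  -- iteration 8/8 --
  FD 6: (-4.243,4.243) -> (0,0) [heading=315, draw]
  RT 45: heading 315 -> 270
]
Final: pos=(0,0), heading=270, 8 segment(s) drawn

Start position: (0, 0)
Final position: (0, 0)
Distance = 0; < 1e-6 -> CLOSED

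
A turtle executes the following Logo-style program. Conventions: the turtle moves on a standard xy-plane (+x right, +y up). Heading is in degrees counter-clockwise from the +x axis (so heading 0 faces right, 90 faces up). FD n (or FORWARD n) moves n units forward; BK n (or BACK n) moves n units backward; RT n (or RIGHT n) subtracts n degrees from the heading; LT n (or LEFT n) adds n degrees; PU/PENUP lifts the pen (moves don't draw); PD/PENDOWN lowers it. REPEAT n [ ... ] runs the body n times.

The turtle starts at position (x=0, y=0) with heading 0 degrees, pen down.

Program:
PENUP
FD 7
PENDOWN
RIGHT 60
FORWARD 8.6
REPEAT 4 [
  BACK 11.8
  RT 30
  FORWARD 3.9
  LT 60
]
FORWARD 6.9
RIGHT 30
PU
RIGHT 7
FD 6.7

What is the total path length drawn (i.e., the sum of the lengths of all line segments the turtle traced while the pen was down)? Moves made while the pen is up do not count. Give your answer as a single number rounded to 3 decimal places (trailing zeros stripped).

Answer: 78.3

Derivation:
Executing turtle program step by step:
Start: pos=(0,0), heading=0, pen down
PU: pen up
FD 7: (0,0) -> (7,0) [heading=0, move]
PD: pen down
RT 60: heading 0 -> 300
FD 8.6: (7,0) -> (11.3,-7.448) [heading=300, draw]
REPEAT 4 [
  -- iteration 1/4 --
  BK 11.8: (11.3,-7.448) -> (5.4,2.771) [heading=300, draw]
  RT 30: heading 300 -> 270
  FD 3.9: (5.4,2.771) -> (5.4,-1.129) [heading=270, draw]
  LT 60: heading 270 -> 330
  -- iteration 2/4 --
  BK 11.8: (5.4,-1.129) -> (-4.819,4.771) [heading=330, draw]
  RT 30: heading 330 -> 300
  FD 3.9: (-4.819,4.771) -> (-2.869,1.394) [heading=300, draw]
  LT 60: heading 300 -> 0
  -- iteration 3/4 --
  BK 11.8: (-2.869,1.394) -> (-14.669,1.394) [heading=0, draw]
  RT 30: heading 0 -> 330
  FD 3.9: (-14.669,1.394) -> (-11.292,-0.556) [heading=330, draw]
  LT 60: heading 330 -> 30
  -- iteration 4/4 --
  BK 11.8: (-11.292,-0.556) -> (-21.511,-6.456) [heading=30, draw]
  RT 30: heading 30 -> 0
  FD 3.9: (-21.511,-6.456) -> (-17.611,-6.456) [heading=0, draw]
  LT 60: heading 0 -> 60
]
FD 6.9: (-17.611,-6.456) -> (-14.161,-0.481) [heading=60, draw]
RT 30: heading 60 -> 30
PU: pen up
RT 7: heading 30 -> 23
FD 6.7: (-14.161,-0.481) -> (-7.993,2.137) [heading=23, move]
Final: pos=(-7.993,2.137), heading=23, 10 segment(s) drawn

Segment lengths:
  seg 1: (7,0) -> (11.3,-7.448), length = 8.6
  seg 2: (11.3,-7.448) -> (5.4,2.771), length = 11.8
  seg 3: (5.4,2.771) -> (5.4,-1.129), length = 3.9
  seg 4: (5.4,-1.129) -> (-4.819,4.771), length = 11.8
  seg 5: (-4.819,4.771) -> (-2.869,1.394), length = 3.9
  seg 6: (-2.869,1.394) -> (-14.669,1.394), length = 11.8
  seg 7: (-14.669,1.394) -> (-11.292,-0.556), length = 3.9
  seg 8: (-11.292,-0.556) -> (-21.511,-6.456), length = 11.8
  seg 9: (-21.511,-6.456) -> (-17.611,-6.456), length = 3.9
  seg 10: (-17.611,-6.456) -> (-14.161,-0.481), length = 6.9
Total = 78.3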